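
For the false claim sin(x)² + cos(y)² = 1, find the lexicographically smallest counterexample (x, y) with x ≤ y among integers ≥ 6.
(x, y) = (6, 7)

Substituting (6, 7) into the claim:
LHS = sin(6)² + cos(7)² ≈ 0.6464
RHS = 1

Since LHS ≠ RHS, this pair disproves the claim, and no lexicographically smaller pair (x ≤ y, integers ≥ 6) does.

For instance (9, 11) is also a counterexample (LHS = cos(11)² + sin(9)² ≈ 0.1699, RHS = 1), but it's lexicographically larger.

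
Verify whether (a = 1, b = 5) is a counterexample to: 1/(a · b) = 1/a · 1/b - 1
Yes

Substituting a = 1, b = 5:
LHS = 1/(1 · 5) = 1/5
RHS = 1/1 · 1/5 - 1 = -4/5

Since LHS ≠ RHS, this pair disproves the claim.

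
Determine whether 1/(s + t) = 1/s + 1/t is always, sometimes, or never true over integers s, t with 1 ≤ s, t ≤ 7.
The claim fails for every pair in the range. For instance at (s, t) = (6, 7): LHS = 1/13, RHS = 13/42.

Answer: Never true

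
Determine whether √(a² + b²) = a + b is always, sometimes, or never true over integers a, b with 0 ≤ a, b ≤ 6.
Sometimes true

It holds at (a, b) = (0, 1) (both sides equal 1), but fails at (a, b) = (5, 2) (LHS = √(29) ≈ 5.385, RHS = 7).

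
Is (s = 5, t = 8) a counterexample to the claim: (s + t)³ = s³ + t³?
Substituting s = 5, t = 8:
LHS = (5 + 8)³ = 2197
RHS = 5³ + 8³ = 637

Since LHS ≠ RHS, this pair disproves the claim.

Answer: Yes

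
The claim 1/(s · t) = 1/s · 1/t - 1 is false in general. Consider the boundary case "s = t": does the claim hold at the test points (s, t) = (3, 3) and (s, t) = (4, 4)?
No, fails at both test points

At (3, 3): LHS = 1/9 ≠ RHS = -8/9
At (4, 4): LHS = 1/16 ≠ RHS = -15/16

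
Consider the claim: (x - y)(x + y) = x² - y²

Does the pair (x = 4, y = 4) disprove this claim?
No

Substituting x = 4, y = 4:
LHS = (4 - 4)(4 + 4) = 0
RHS = 4² - 4² = 0

The sides agree, so this pair does not disprove the claim.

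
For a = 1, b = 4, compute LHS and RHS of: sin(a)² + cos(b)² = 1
LHS = sin(1)² + cos(4)² ≈ 1.135
RHS = 1

LHS ≠ RHS (they differ by about 0.1353), so the equation does not hold here.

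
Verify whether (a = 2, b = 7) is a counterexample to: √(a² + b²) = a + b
Substituting a = 2, b = 7:
LHS = √(2² + 7²) = √(53) ≈ 7.28
RHS = 2 + 7 = 9

Since LHS ≠ RHS, this pair disproves the claim.

Answer: Yes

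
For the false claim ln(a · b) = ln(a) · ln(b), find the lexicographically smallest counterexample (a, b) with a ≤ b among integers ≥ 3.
(a, b) = (3, 3)

Substituting (3, 3) into the claim:
LHS = ln(3 · 3) = ln(9) ≈ 2.197
RHS = ln(3) · ln(3) = ln(3)² ≈ 1.207

Since LHS ≠ RHS, this pair disproves the claim, and no lexicographically smaller pair (a ≤ b, integers ≥ 3) does.

For instance (7, 10) is also a counterexample (LHS = ln(70) ≈ 4.248, RHS = ln(7)·ln(10) ≈ 4.481), but it's lexicographically larger.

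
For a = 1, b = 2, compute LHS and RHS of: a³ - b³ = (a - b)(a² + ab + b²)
LHS = 1³ - 2³ = -7
RHS = (1 - 2)(1² + 1·2 + 2²) = -7

LHS = RHS: the two sides agree.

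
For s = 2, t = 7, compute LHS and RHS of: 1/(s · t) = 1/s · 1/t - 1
LHS = 1/(2 · 7) = 1/14
RHS = 1/2 · 1/7 - 1 = -13/14

LHS ≠ RHS, so the equation does not hold here.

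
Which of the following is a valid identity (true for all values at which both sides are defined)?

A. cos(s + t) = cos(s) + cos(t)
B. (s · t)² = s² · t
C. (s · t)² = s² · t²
A: fails at (2, 3) — LHS = cos(5) ≈ 0.2837, RHS = cos(3) + cos(2) ≈ -1.406.
B: fails at (1, 2) — LHS = 4, RHS = 2.
C: holds — e.g. at (3, 4), both sides equal 144.

Answer: C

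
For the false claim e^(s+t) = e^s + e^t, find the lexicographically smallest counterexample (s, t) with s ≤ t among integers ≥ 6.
Substituting (6, 6) into the claim:
LHS = e^(6+6) = e^12 ≈ 162754.8
RHS = e^6 + e^6 = 2·e^6 ≈ 806.9

Since LHS ≠ RHS, this pair disproves the claim, and no lexicographically smaller pair (s ≤ t, integers ≥ 6) does.

For instance (6, 10) is also a counterexample (LHS = e^16 ≈ 8886110.5, RHS = e^6 + e^10 ≈ 22429.9), but it's lexicographically larger.

Answer: (s, t) = (6, 6)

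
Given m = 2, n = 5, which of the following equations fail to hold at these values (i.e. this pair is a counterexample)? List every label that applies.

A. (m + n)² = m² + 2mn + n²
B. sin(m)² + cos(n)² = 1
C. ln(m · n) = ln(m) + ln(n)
Evaluating each claim at the given values:
A. LHS = 49, RHS = 49 → holds here (LHS = RHS)
B. LHS = cos(5)² + sin(2)² ≈ 0.9073, RHS = 1 → fails here (LHS ≠ RHS)
C. LHS = ln(10) ≈ 2.303, RHS = ln(2) + ln(5) ≈ 2.303 → holds here (LHS = RHS)

Answer: B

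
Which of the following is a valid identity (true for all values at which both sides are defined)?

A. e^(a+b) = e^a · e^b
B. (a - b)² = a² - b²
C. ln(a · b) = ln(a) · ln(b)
A

A: holds — e.g. at (1, 2), both sides equal e^3 ≈ 20.09.
B: fails at (4, 6) — LHS = 4, RHS = -20.
C: fails at (1, 3) — LHS = ln(3) ≈ 1.099, RHS = 0.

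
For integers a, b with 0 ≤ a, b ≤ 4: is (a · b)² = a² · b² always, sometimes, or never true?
The identity holds for every pair in the range. For instance at (a, b) = (2, 4): both sides equal 64.

Answer: Always true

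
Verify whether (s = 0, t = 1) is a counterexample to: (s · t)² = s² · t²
No

Substituting s = 0, t = 1:
LHS = (0 · 1)² = 0
RHS = 0² · 1² = 0

The sides agree, so this pair does not disprove the claim.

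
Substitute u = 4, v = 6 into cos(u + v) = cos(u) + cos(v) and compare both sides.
LHS = cos(4 + 6) = cos(10) ≈ -0.8391
RHS = cos(4) + cos(6) ≈ 0.3065

LHS ≠ RHS (they differ by about 1.146), so the equation does not hold here.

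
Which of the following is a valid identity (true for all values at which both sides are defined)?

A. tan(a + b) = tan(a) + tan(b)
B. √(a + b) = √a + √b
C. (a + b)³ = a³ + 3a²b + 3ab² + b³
A: fails at (5, 5) — LHS = tan(10) ≈ 0.6484, RHS = 2·tan(5) ≈ -6.761.
B: fails at (4, 4) — LHS = 2·√(2) ≈ 2.828, RHS = 4.
C: holds — e.g. at (2, 5), both sides equal 343.

Answer: C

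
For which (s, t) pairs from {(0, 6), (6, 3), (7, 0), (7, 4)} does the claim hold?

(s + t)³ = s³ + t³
Testing each pair:
(0, 6): LHS = 216, RHS = 216 → holds
(6, 3): LHS = 729, RHS = 243 → fails
(7, 0): LHS = 343, RHS = 343 → holds
(7, 4): LHS = 1331, RHS = 407 → fails

2 of 4 pairs satisfy the claim.

Answer: (0, 6), (7, 0)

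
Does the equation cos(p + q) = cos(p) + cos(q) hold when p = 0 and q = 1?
Fails

Substituting p = 0, q = 1:

LHS = cos(0 + 1) = cos(1) ≈ 0.5403
RHS = cos(0) + cos(1) = cos(1) + 1 ≈ 1.54

LHS ≠ RHS, so the equation does not hold at this point.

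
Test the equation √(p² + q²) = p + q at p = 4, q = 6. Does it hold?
Substituting p = 4, q = 6:

LHS = √(4² + 6²) = 2·√(13) ≈ 7.211
RHS = 4 + 6 = 10

LHS ≠ RHS, so the equation does not hold at this point.

Answer: Fails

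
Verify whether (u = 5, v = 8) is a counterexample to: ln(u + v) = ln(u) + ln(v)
Substituting u = 5, v = 8:
LHS = ln(5 + 8) = ln(13) ≈ 2.565
RHS = ln(5) + ln(8) ≈ 3.689

Since LHS ≠ RHS, this pair disproves the claim.

Answer: Yes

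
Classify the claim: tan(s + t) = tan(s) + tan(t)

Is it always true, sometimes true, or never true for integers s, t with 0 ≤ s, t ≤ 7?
Sometimes true

It holds at (s, t) = (5, 0) (both sides equal tan(5) ≈ -3.381), but fails at (s, t) = (3, 6) (LHS = tan(9) ≈ -0.4523, RHS = tan(6) + tan(3) ≈ -0.4336).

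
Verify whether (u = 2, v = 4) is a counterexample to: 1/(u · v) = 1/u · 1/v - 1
Substituting u = 2, v = 4:
LHS = 1/(2 · 4) = 1/8
RHS = 1/2 · 1/4 - 1 = -7/8

Since LHS ≠ RHS, this pair disproves the claim.

Answer: Yes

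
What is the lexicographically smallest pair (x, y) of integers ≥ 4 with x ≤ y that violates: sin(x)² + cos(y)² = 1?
(x, y) = (4, 5)

At (4, 4): both sides equal 1, so it holds there.

Substituting (4, 5) into the claim:
LHS = sin(4)² + cos(5)² ≈ 0.6532
RHS = 1

Since LHS ≠ RHS, this pair disproves the claim, and no lexicographically smaller pair (x ≤ y, integers ≥ 4) does.

For instance (6, 10) is also a counterexample (LHS = sin(6)² + cos(10)² ≈ 0.7821, RHS = 1), but it's lexicographically larger.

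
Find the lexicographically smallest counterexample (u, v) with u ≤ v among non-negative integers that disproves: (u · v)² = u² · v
Substituting (1, 2) into the claim:
LHS = (1 · 2)² = 4
RHS = 1² · 2 = 2

Since LHS ≠ RHS, this pair disproves the claim, and no lexicographically smaller pair (u ≤ v, non-negative integers) does.

For instance (6, 7) is also a counterexample (LHS = 1764, RHS = 252), but it's lexicographically larger.

Answer: (u, v) = (1, 2)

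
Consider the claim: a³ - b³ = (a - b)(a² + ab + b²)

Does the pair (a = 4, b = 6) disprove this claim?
No

Substituting a = 4, b = 6:
LHS = 4³ - 6³ = -152
RHS = (4 - 6)(4² + 4·6 + 6²) = -152

The sides agree, so this pair does not disprove the claim.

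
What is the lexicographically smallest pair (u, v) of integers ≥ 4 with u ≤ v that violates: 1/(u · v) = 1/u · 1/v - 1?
Substituting (4, 4) into the claim:
LHS = 1/(4 · 4) = 1/16
RHS = 1/4 · 1/4 - 1 = -15/16

Since LHS ≠ RHS, this pair disproves the claim, and no lexicographically smaller pair (u ≤ v, integers ≥ 4) does.

For instance (5, 10) is also a counterexample (LHS = 1/50, RHS = -49/50), but it's lexicographically larger.

Answer: (u, v) = (4, 4)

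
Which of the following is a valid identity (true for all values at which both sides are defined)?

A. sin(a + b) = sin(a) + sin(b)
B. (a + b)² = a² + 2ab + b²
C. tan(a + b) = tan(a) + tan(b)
A: fails at (1, 4) — LHS = sin(5) ≈ -0.9589, RHS = sin(4) + sin(1) ≈ 0.08467.
B: holds — e.g. at (1, 3), both sides equal 16.
C: fails at (1, 5) — LHS = tan(6) ≈ -0.291, RHS = tan(5) + tan(1) ≈ -1.823.

Answer: B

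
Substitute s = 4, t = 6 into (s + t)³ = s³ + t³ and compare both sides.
LHS = (4 + 6)³ = 1000
RHS = 4³ + 6³ = 280

LHS ≠ RHS, so the equation does not hold here.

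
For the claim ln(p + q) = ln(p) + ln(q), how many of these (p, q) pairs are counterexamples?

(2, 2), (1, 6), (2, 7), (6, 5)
Testing each pair:
(2, 2): LHS = ln(4) ≈ 1.386, RHS = 2·ln(2) ≈ 1.386 → satisfies claim
(1, 6): LHS = ln(7) ≈ 1.946, RHS = ln(6) ≈ 1.792 → counterexample
(2, 7): LHS = ln(9) ≈ 2.197, RHS = ln(2) + ln(7) ≈ 2.639 → counterexample
(6, 5): LHS = ln(11) ≈ 2.398, RHS = ln(5) + ln(6) ≈ 3.401 → counterexample

That makes 3 counterexamples.

Answer: 3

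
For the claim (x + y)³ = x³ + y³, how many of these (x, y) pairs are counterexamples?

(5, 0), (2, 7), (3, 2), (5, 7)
3

Testing each pair:
(5, 0): LHS = 125, RHS = 125 → satisfies claim
(2, 7): LHS = 729, RHS = 351 → counterexample
(3, 2): LHS = 125, RHS = 35 → counterexample
(5, 7): LHS = 1728, RHS = 468 → counterexample

That makes 3 counterexamples.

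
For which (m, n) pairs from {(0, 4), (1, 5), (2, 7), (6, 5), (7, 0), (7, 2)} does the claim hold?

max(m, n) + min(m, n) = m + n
All pairs

Testing each pair:
(0, 4): LHS = 4, RHS = 4 → holds
(1, 5): LHS = 6, RHS = 6 → holds
(2, 7): LHS = 9, RHS = 9 → holds
(6, 5): LHS = 11, RHS = 11 → holds
(7, 0): LHS = 7, RHS = 7 → holds
(7, 2): LHS = 9, RHS = 9 → holds

Every pair satisfies the claim.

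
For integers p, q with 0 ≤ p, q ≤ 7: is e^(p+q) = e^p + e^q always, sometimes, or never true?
Never true

The claim fails for every pair in the range. For instance at (p, q) = (0, 7): LHS = e^7 ≈ 1097, RHS = 1 + e^7 ≈ 1098.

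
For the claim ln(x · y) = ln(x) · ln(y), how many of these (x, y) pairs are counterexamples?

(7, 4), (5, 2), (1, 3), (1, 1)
3

Testing each pair:
(7, 4): LHS = ln(28) ≈ 3.332, RHS = ln(4)·ln(7) ≈ 2.698 → counterexample
(5, 2): LHS = ln(10) ≈ 2.303, RHS = ln(2)·ln(5) ≈ 1.116 → counterexample
(1, 3): LHS = ln(3) ≈ 1.099, RHS = 0 → counterexample
(1, 1): LHS = 0, RHS = 0 → satisfies claim

That makes 3 counterexamples.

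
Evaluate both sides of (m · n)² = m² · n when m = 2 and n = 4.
LHS = (2 · 4)² = 64
RHS = 2² · 4 = 16

LHS ≠ RHS, so the equation does not hold here.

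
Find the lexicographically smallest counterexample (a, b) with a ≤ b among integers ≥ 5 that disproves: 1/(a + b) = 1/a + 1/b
(a, b) = (5, 5)

Substituting (5, 5) into the claim:
LHS = 1/(5 + 5) = 1/10
RHS = 1/5 + 1/5 = 2/5

Since LHS ≠ RHS, this pair disproves the claim, and no lexicographically smaller pair (a ≤ b, integers ≥ 5) does.

For instance (5, 7) is also a counterexample (LHS = 1/12, RHS = 12/35), but it's lexicographically larger.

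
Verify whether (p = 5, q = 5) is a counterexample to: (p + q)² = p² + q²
Yes

Substituting p = 5, q = 5:
LHS = (5 + 5)² = 100
RHS = 5² + 5² = 50

Since LHS ≠ RHS, this pair disproves the claim.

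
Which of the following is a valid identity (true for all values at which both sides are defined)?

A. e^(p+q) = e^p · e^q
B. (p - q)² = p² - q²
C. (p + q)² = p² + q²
A: holds — e.g. at (6, 7), both sides equal e^13 ≈ 442413.4.
B: fails at (3, 4) — LHS = 1, RHS = -7.
C: fails at (1, 1) — LHS = 4, RHS = 2.

Answer: A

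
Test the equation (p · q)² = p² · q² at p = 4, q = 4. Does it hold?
Substituting p = 4, q = 4:

LHS = (4 · 4)² = 256
RHS = 4² · 4² = 256

LHS = RHS, so the equation holds at this point.

Answer: Holds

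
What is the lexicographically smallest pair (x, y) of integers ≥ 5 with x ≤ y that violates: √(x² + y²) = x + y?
(x, y) = (5, 5)

Substituting (5, 5) into the claim:
LHS = √(5² + 5²) = 5·√(2) ≈ 7.071
RHS = 5 + 5 = 10

Since LHS ≠ RHS, this pair disproves the claim, and no lexicographically smaller pair (x ≤ y, integers ≥ 5) does.

For instance (8, 12) is also a counterexample (LHS = 4·√(13) ≈ 14.42, RHS = 20), but it's lexicographically larger.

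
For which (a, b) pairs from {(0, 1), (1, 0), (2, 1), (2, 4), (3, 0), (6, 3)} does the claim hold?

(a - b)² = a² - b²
Testing each pair:
(0, 1): LHS = 1, RHS = -1 → fails
(1, 0): LHS = 1, RHS = 1 → holds
(2, 1): LHS = 1, RHS = 3 → fails
(2, 4): LHS = 4, RHS = -12 → fails
(3, 0): LHS = 9, RHS = 9 → holds
(6, 3): LHS = 9, RHS = 27 → fails

2 of 6 pairs satisfy the claim.

Answer: (1, 0), (3, 0)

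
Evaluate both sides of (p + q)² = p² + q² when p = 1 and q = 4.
LHS = (1 + 4)² = 25
RHS = 1² + 4² = 17

LHS ≠ RHS, so the equation does not hold here.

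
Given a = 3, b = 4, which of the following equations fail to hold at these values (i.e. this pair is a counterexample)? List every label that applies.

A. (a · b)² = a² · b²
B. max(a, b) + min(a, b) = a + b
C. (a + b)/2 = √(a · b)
C

Evaluating each claim at the given values:
A. LHS = 144, RHS = 144 → holds here (LHS = RHS)
B. LHS = 7, RHS = 7 → holds here (LHS = RHS)
C. LHS = 7/2, RHS = 2·√(3) ≈ 3.464 → fails here (LHS ≠ RHS)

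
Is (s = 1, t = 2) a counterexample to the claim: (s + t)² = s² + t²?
Substituting s = 1, t = 2:
LHS = (1 + 2)² = 9
RHS = 1² + 2² = 5

Since LHS ≠ RHS, this pair disproves the claim.

Answer: Yes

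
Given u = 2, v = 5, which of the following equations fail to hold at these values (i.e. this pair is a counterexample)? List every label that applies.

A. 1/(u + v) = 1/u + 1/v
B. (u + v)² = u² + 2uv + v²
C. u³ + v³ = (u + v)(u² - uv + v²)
A

Evaluating each claim at the given values:
A. LHS = 1/7, RHS = 7/10 → fails here (LHS ≠ RHS)
B. LHS = 49, RHS = 49 → holds here (LHS = RHS)
C. LHS = 133, RHS = 133 → holds here (LHS = RHS)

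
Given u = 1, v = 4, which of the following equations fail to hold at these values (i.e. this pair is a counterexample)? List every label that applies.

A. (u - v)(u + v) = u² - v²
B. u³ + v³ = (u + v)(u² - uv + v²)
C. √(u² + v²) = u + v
C

Evaluating each claim at the given values:
A. LHS = -15, RHS = -15 → holds here (LHS = RHS)
B. LHS = 65, RHS = 65 → holds here (LHS = RHS)
C. LHS = √(17) ≈ 4.123, RHS = 5 → fails here (LHS ≠ RHS)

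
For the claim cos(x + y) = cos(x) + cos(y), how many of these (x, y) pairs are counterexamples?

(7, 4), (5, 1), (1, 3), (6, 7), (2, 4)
Testing each pair:
(7, 4): LHS = cos(11) ≈ 0.004426, RHS = cos(4) + cos(7) ≈ 0.1003 → counterexample
(5, 1): LHS = cos(6) ≈ 0.9602, RHS = cos(5) + cos(1) ≈ 0.824 → counterexample
(1, 3): LHS = cos(4) ≈ -0.6536, RHS = cos(3) + cos(1) ≈ -0.4497 → counterexample
(6, 7): LHS = cos(13) ≈ 0.9074, RHS = cos(7) + cos(6) ≈ 1.714 → counterexample
(2, 4): LHS = cos(6) ≈ 0.9602, RHS = cos(4) + cos(2) ≈ -1.07 → counterexample

That makes 5 counterexamples.

Answer: 5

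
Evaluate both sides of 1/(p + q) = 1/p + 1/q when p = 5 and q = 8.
LHS = 1/(5 + 8) = 1/13
RHS = 1/5 + 1/8 = 13/40

LHS ≠ RHS, so the equation does not hold here.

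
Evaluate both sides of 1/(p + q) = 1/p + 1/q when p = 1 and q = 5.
LHS = 1/(1 + 5) = 1/6
RHS = 1/1 + 1/5 = 6/5

LHS ≠ RHS, so the equation does not hold here.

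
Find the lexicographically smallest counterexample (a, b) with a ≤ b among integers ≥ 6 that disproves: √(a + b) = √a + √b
Substituting (6, 6) into the claim:
LHS = √(6 + 6) = 2·√(3) ≈ 3.464
RHS = √6 + √6 = 2·√(6) ≈ 4.899

Since LHS ≠ RHS, this pair disproves the claim, and no lexicographically smaller pair (a ≤ b, integers ≥ 6) does.

For instance (9, 9) is also a counterexample (LHS = 3·√(2) ≈ 4.243, RHS = 6), but it's lexicographically larger.

Answer: (a, b) = (6, 6)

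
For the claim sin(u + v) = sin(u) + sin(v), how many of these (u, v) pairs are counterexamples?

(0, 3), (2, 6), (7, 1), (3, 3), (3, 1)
Testing each pair:
(0, 3): LHS = sin(3) ≈ 0.1411, RHS = sin(3) ≈ 0.1411 → satisfies claim
(2, 6): LHS = sin(8) ≈ 0.9894, RHS = sin(6) + sin(2) ≈ 0.6299 → counterexample
(7, 1): LHS = sin(8) ≈ 0.9894, RHS = sin(7) + sin(1) ≈ 1.498 → counterexample
(3, 3): LHS = sin(6) ≈ -0.2794, RHS = 2·sin(3) ≈ 0.2822 → counterexample
(3, 1): LHS = sin(4) ≈ -0.7568, RHS = sin(3) + sin(1) ≈ 0.9826 → counterexample

That makes 4 counterexamples.

Answer: 4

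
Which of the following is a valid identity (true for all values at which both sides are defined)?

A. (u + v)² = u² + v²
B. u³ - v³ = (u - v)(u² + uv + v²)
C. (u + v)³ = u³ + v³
A: fails at (2, 5) — LHS = 49, RHS = 29.
B: holds — e.g. at (4, 5), both sides equal -61.
C: fails at (1, 1) — LHS = 8, RHS = 2.

Answer: B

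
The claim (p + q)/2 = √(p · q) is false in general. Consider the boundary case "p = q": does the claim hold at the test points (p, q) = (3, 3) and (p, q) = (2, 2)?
At (3, 3): LHS = 3, RHS = 3 → equal
At (2, 2): LHS = 2, RHS = 2 → equal

So the claim does hold at both of these boundary points, even though it is not an identity.

Answer: Yes, holds at both test points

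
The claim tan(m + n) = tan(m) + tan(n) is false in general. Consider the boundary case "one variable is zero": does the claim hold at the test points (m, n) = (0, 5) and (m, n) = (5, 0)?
Yes, holds at both test points

At (0, 5): LHS = tan(5) ≈ -3.381, RHS = tan(5) ≈ -3.381 → equal
At (5, 0): LHS = tan(5) ≈ -3.381, RHS = tan(5) ≈ -3.381 → equal

So the claim does hold at both of these boundary points, even though it is not an identity.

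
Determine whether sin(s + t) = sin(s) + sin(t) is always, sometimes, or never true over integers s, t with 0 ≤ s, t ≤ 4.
Sometimes true

It holds at (s, t) = (3, 0) (both sides equal sin(3) ≈ 0.1411), but fails at (s, t) = (4, 3) (LHS = sin(7) ≈ 0.657, RHS = sin(4) + sin(3) ≈ -0.6157).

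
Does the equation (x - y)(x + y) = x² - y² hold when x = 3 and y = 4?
Substituting x = 3, y = 4:

LHS = (3 - 4)(3 + 4) = -7
RHS = 3² - 4² = -7

LHS = RHS, so the equation holds at this point.

Answer: Holds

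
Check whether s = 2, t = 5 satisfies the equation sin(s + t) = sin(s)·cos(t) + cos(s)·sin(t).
Holds

Substituting s = 2, t = 5:

LHS = sin(2 + 5) = sin(7) ≈ 0.657
RHS = sin(2)·cos(5) + cos(2)·sin(5) = sin(2)·cos(5) + sin(5)·cos(2) ≈ 0.657

LHS = RHS, so the equation holds at this point.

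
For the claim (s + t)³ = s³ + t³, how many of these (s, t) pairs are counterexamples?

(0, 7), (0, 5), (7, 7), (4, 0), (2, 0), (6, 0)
Testing each pair:
(0, 7): LHS = 343, RHS = 343 → satisfies claim
(0, 5): LHS = 125, RHS = 125 → satisfies claim
(7, 7): LHS = 2744, RHS = 686 → counterexample
(4, 0): LHS = 64, RHS = 64 → satisfies claim
(2, 0): LHS = 8, RHS = 8 → satisfies claim
(6, 0): LHS = 216, RHS = 216 → satisfies claim

That makes 1 counterexample.

Answer: 1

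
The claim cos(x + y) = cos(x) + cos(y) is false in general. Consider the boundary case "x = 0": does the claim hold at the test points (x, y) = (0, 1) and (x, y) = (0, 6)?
No, fails at both test points

At (0, 1): LHS = cos(1) ≈ 0.5403 ≠ RHS = cos(1) + 1 ≈ 1.54
At (0, 6): LHS = cos(6) ≈ 0.9602 ≠ RHS = cos(6) + 1 ≈ 1.96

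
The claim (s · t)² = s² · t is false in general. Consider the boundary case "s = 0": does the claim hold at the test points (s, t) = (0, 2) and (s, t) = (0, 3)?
At (0, 2): LHS = 0, RHS = 0 → equal
At (0, 3): LHS = 0, RHS = 0 → equal

So the claim does hold at both of these boundary points, even though it is not an identity.

Answer: Yes, holds at both test points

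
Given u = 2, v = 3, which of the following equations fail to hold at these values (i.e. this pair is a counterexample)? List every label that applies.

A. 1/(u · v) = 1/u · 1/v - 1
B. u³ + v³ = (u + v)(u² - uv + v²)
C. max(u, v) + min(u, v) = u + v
Evaluating each claim at the given values:
A. LHS = 1/6, RHS = -5/6 → fails here (LHS ≠ RHS)
B. LHS = 35, RHS = 35 → holds here (LHS = RHS)
C. LHS = 5, RHS = 5 → holds here (LHS = RHS)

Answer: A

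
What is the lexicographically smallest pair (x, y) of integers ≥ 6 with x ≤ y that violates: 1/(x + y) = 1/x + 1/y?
(x, y) = (6, 6)

Substituting (6, 6) into the claim:
LHS = 1/(6 + 6) = 1/12
RHS = 1/6 + 1/6 = 1/3

Since LHS ≠ RHS, this pair disproves the claim, and no lexicographically smaller pair (x ≤ y, integers ≥ 6) does.

For instance (11, 13) is also a counterexample (LHS = 1/24, RHS = 24/143), but it's lexicographically larger.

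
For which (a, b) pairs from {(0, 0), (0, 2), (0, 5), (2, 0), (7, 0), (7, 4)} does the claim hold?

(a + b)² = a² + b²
(0, 0), (0, 2), (0, 5), (2, 0), (7, 0)

Testing each pair:
(0, 0): LHS = 0, RHS = 0 → holds
(0, 2): LHS = 4, RHS = 4 → holds
(0, 5): LHS = 25, RHS = 25 → holds
(2, 0): LHS = 4, RHS = 4 → holds
(7, 0): LHS = 49, RHS = 49 → holds
(7, 4): LHS = 121, RHS = 65 → fails

5 of 6 pairs satisfy the claim.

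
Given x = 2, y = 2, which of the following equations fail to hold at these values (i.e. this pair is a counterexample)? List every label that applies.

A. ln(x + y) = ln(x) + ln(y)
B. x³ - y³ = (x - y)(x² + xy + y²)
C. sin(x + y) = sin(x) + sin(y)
Evaluating each claim at the given values:
A. LHS = ln(4) ≈ 1.386, RHS = 2·ln(2) ≈ 1.386 → holds here (LHS = RHS)
B. LHS = 0, RHS = 0 → holds here (LHS = RHS)
C. LHS = sin(4) ≈ -0.7568, RHS = 2·sin(2) ≈ 1.819 → fails here (LHS ≠ RHS)

Answer: C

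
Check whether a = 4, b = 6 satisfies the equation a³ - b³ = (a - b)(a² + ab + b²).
Substituting a = 4, b = 6:

LHS = 4³ - 6³ = -152
RHS = (4 - 6)(4² + 4·6 + 6²) = -152

LHS = RHS, so the equation holds at this point.

Answer: Holds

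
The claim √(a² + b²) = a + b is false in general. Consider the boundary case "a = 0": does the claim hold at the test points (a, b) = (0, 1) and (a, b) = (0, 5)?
Yes, holds at both test points

At (0, 1): LHS = 1, RHS = 1 → equal
At (0, 5): LHS = 5, RHS = 5 → equal

So the claim does hold at both of these boundary points, even though it is not an identity.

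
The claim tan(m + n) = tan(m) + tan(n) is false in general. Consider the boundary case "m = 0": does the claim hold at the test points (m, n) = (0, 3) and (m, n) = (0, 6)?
At (0, 3): LHS = tan(3) ≈ -0.1425, RHS = tan(3) ≈ -0.1425 → equal
At (0, 6): LHS = tan(6) ≈ -0.291, RHS = tan(6) ≈ -0.291 → equal

So the claim does hold at both of these boundary points, even though it is not an identity.

Answer: Yes, holds at both test points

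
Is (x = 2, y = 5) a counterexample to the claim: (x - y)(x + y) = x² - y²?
No

Substituting x = 2, y = 5:
LHS = (2 - 5)(2 + 5) = -21
RHS = 2² - 5² = -21

The sides agree, so this pair does not disprove the claim.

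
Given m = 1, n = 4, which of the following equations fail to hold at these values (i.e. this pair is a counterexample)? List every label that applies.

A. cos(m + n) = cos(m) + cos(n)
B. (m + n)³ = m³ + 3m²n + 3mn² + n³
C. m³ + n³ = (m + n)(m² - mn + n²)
Evaluating each claim at the given values:
A. LHS = cos(5) ≈ 0.2837, RHS = cos(4) + cos(1) ≈ -0.1133 → fails here (LHS ≠ RHS)
B. LHS = 125, RHS = 125 → holds here (LHS = RHS)
C. LHS = 65, RHS = 65 → holds here (LHS = RHS)

Answer: A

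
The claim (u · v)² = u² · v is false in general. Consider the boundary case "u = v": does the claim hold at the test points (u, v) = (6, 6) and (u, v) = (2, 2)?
No, fails at both test points

At (6, 6): LHS = 1296 ≠ RHS = 216
At (2, 2): LHS = 16 ≠ RHS = 8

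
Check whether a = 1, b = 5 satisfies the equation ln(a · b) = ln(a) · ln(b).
Fails

Substituting a = 1, b = 5:

LHS = ln(1 · 5) = ln(5) ≈ 1.609
RHS = ln(1) · ln(5) = 0

LHS ≠ RHS, so the equation does not hold at this point.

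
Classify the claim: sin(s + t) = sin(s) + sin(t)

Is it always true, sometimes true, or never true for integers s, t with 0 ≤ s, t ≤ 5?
Sometimes true

It holds at (s, t) = (0, 4) (both sides equal sin(4) ≈ -0.7568), but fails at (s, t) = (3, 1) (LHS = sin(4) ≈ -0.7568, RHS = sin(3) + sin(1) ≈ 0.9826).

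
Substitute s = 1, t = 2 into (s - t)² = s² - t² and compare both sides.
LHS = (1 - 2)² = 1
RHS = 1² - 2² = -3

LHS ≠ RHS, so the equation does not hold here.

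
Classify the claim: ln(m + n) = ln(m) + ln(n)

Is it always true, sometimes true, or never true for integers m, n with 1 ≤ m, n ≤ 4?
It holds at (m, n) = (2, 2) (both sides equal ln(4) ≈ 1.386), but fails at (m, n) = (3, 2) (LHS = ln(5) ≈ 1.609, RHS = ln(2) + ln(3) ≈ 1.792).

Answer: Sometimes true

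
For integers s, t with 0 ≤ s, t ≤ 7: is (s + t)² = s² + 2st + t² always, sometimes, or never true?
Always true

The identity holds for every pair in the range. For instance at (s, t) = (2, 0): both sides equal 4.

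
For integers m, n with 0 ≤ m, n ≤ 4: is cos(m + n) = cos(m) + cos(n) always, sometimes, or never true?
Never true

The claim fails for every pair in the range. For instance at (m, n) = (3, 1): LHS = cos(4) ≈ -0.6536, RHS = cos(3) + cos(1) ≈ -0.4497.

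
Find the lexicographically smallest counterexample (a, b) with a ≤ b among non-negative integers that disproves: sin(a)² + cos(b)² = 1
(a, b) = (0, 1)

At (0, 0): both sides equal 1, so it holds there.

Substituting (0, 1) into the claim:
LHS = sin(0)² + cos(1)² = cos(1)² ≈ 0.2919
RHS = 1

Since LHS ≠ RHS, this pair disproves the claim, and no lexicographically smaller pair (a ≤ b, non-negative integers) does.

For instance (0, 2) is also a counterexample (LHS = cos(2)² ≈ 0.1732, RHS = 1), but it's lexicographically larger.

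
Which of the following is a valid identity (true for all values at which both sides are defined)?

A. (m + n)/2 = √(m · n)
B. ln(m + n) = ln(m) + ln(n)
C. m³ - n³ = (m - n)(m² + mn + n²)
C

A: fails at (3, 4) — LHS = 7/2, RHS = 2·√(3) ≈ 3.464.
B: fails at (3, 5) — LHS = ln(8) ≈ 2.079, RHS = ln(3) + ln(5) ≈ 2.708.
C: holds — e.g. at (2, 3), both sides equal -19.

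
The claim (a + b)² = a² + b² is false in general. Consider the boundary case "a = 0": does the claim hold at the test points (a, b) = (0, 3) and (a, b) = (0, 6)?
Yes, holds at both test points

At (0, 3): LHS = 9, RHS = 9 → equal
At (0, 6): LHS = 36, RHS = 36 → equal

So the claim does hold at both of these boundary points, even though it is not an identity.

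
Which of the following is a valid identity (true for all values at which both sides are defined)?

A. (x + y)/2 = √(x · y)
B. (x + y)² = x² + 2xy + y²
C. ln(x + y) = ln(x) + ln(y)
A: fails at (6, 7) — LHS = 13/2, RHS = √(42) ≈ 6.481.
B: holds — e.g. at (3, 4), both sides equal 49.
C: fails at (3, 3) — LHS = ln(6) ≈ 1.792, RHS = 2·ln(3) ≈ 2.197.

Answer: B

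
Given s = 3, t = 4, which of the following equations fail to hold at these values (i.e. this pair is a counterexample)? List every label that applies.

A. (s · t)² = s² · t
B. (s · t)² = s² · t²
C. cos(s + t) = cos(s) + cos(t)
Evaluating each claim at the given values:
A. LHS = 144, RHS = 36 → fails here (LHS ≠ RHS)
B. LHS = 144, RHS = 144 → holds here (LHS = RHS)
C. LHS = cos(7) ≈ 0.7539, RHS = cos(3) + cos(4) ≈ -1.644 → fails here (LHS ≠ RHS)

Answer: A, C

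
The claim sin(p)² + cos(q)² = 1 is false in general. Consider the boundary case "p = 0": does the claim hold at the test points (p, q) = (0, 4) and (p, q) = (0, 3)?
At (0, 4): LHS = cos(4)² ≈ 0.4272 ≠ RHS = 1
At (0, 3): LHS = cos(3)² ≈ 0.9801 ≠ RHS = 1

Answer: No, fails at both test points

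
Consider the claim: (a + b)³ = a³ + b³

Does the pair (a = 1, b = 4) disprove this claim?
Substituting a = 1, b = 4:
LHS = (1 + 4)³ = 125
RHS = 1³ + 4³ = 65

Since LHS ≠ RHS, this pair disproves the claim.

Answer: Yes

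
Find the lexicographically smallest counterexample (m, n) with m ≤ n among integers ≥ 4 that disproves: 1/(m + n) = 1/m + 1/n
Substituting (4, 4) into the claim:
LHS = 1/(4 + 4) = 1/8
RHS = 1/4 + 1/4 = 1/2

Since LHS ≠ RHS, this pair disproves the claim, and no lexicographically smaller pair (m ≤ n, integers ≥ 4) does.

For instance (7, 7) is also a counterexample (LHS = 1/14, RHS = 2/7), but it's lexicographically larger.

Answer: (m, n) = (4, 4)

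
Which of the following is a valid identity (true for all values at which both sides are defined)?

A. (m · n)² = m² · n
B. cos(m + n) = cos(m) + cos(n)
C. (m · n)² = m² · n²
C

A: fails at (2, 5) — LHS = 100, RHS = 20.
B: fails at (2, 3) — LHS = cos(5) ≈ 0.2837, RHS = cos(3) + cos(2) ≈ -1.406.
C: holds — e.g. at (3, 5), both sides equal 225.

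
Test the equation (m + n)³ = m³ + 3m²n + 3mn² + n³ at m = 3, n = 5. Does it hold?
Substituting m = 3, n = 5:

LHS = (3 + 5)³ = 512
RHS = 3³ + 3·3²·5 + 3·3·5² + 5³ = 512

LHS = RHS, so the equation holds at this point.

Answer: Holds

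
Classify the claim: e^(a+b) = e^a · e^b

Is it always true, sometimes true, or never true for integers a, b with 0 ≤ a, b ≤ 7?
The identity holds for every pair in the range. For instance at (a, b) = (1, 4): both sides equal e^5 ≈ 148.4.

Answer: Always true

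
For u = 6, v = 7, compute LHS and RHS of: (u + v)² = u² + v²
LHS = (6 + 7)² = 169
RHS = 6² + 7² = 85

LHS ≠ RHS, so the equation does not hold here.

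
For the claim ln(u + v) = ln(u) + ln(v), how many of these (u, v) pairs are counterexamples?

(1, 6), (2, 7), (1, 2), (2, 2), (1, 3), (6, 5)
Testing each pair:
(1, 6): LHS = ln(7) ≈ 1.946, RHS = ln(6) ≈ 1.792 → counterexample
(2, 7): LHS = ln(9) ≈ 2.197, RHS = ln(2) + ln(7) ≈ 2.639 → counterexample
(1, 2): LHS = ln(3) ≈ 1.099, RHS = ln(2) ≈ 0.6931 → counterexample
(2, 2): LHS = ln(4) ≈ 1.386, RHS = 2·ln(2) ≈ 1.386 → satisfies claim
(1, 3): LHS = ln(4) ≈ 1.386, RHS = ln(3) ≈ 1.099 → counterexample
(6, 5): LHS = ln(11) ≈ 2.398, RHS = ln(5) + ln(6) ≈ 3.401 → counterexample

That makes 5 counterexamples.

Answer: 5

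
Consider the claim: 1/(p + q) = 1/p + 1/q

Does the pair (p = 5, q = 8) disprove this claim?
Yes

Substituting p = 5, q = 8:
LHS = 1/(5 + 8) = 1/13
RHS = 1/5 + 1/8 = 13/40

Since LHS ≠ RHS, this pair disproves the claim.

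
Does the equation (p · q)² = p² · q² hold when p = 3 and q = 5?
Holds

Substituting p = 3, q = 5:

LHS = (3 · 5)² = 225
RHS = 3² · 5² = 225

LHS = RHS, so the equation holds at this point.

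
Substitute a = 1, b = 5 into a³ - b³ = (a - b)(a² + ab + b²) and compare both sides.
LHS = 1³ - 5³ = -124
RHS = (1 - 5)(1² + 1·5 + 5²) = -124

LHS = RHS: the two sides agree.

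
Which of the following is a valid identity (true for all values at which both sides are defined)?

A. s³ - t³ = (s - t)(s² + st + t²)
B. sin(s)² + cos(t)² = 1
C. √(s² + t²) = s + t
A

A: holds — e.g. at (2, 3), both sides equal -19.
B: fails at (0, 1) — LHS = cos(1)² ≈ 0.2919, RHS = 1.
C: fails at (1, 5) — LHS = √(26) ≈ 5.099, RHS = 6.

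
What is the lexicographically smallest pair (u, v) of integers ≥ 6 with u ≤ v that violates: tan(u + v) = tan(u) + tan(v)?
(u, v) = (6, 6)

Substituting (6, 6) into the claim:
LHS = tan(6 + 6) = tan(12) ≈ -0.6359
RHS = tan(6) + tan(6) = 2·tan(6) ≈ -0.582

Since LHS ≠ RHS, this pair disproves the claim, and no lexicographically smaller pair (u ≤ v, integers ≥ 6) does.

For instance (8, 12) is also a counterexample (LHS = tan(20) ≈ 2.237, RHS = tan(8) + tan(12) ≈ -7.436), but it's lexicographically larger.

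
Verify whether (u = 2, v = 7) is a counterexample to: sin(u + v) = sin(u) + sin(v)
Substituting u = 2, v = 7:
LHS = sin(2 + 7) = sin(9) ≈ 0.4121
RHS = sin(2) + sin(7) ≈ 1.566

Since LHS ≠ RHS, this pair disproves the claim.

Answer: Yes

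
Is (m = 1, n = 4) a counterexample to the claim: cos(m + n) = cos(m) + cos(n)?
Yes

Substituting m = 1, n = 4:
LHS = cos(1 + 4) = cos(5) ≈ 0.2837
RHS = cos(1) + cos(4) ≈ -0.1133

Since LHS ≠ RHS, this pair disproves the claim.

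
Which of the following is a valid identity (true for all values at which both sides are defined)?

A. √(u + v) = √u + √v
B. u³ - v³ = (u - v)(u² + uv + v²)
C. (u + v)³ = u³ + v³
A: fails at (3, 7) — LHS = √(10) ≈ 3.162, RHS = √(3) + √(7) ≈ 4.378.
B: holds — e.g. at (2, 2), both sides equal 0.
C: fails at (1, 1) — LHS = 8, RHS = 2.

Answer: B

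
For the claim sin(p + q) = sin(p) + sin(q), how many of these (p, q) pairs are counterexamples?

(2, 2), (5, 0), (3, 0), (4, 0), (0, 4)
Testing each pair:
(2, 2): LHS = sin(4) ≈ -0.7568, RHS = 2·sin(2) ≈ 1.819 → counterexample
(5, 0): LHS = sin(5) ≈ -0.9589, RHS = sin(5) ≈ -0.9589 → satisfies claim
(3, 0): LHS = sin(3) ≈ 0.1411, RHS = sin(3) ≈ 0.1411 → satisfies claim
(4, 0): LHS = sin(4) ≈ -0.7568, RHS = sin(4) ≈ -0.7568 → satisfies claim
(0, 4): LHS = sin(4) ≈ -0.7568, RHS = sin(4) ≈ -0.7568 → satisfies claim

That makes 1 counterexample.

Answer: 1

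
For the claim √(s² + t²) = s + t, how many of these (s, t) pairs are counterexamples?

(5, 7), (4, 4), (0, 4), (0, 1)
2

Testing each pair:
(5, 7): LHS = √(74) ≈ 8.602, RHS = 12 → counterexample
(4, 4): LHS = 4·√(2) ≈ 5.657, RHS = 8 → counterexample
(0, 4): LHS = 4, RHS = 4 → satisfies claim
(0, 1): LHS = 1, RHS = 1 → satisfies claim

That makes 2 counterexamples.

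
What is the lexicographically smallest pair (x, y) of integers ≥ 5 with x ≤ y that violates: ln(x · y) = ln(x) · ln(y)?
(x, y) = (5, 5)

Substituting (5, 5) into the claim:
LHS = ln(5 · 5) = ln(25) ≈ 3.219
RHS = ln(5) · ln(5) = ln(5)² ≈ 2.59

Since LHS ≠ RHS, this pair disproves the claim, and no lexicographically smaller pair (x ≤ y, integers ≥ 5) does.

For instance (5, 12) is also a counterexample (LHS = ln(60) ≈ 4.094, RHS = ln(5)·ln(12) ≈ 3.999), but it's lexicographically larger.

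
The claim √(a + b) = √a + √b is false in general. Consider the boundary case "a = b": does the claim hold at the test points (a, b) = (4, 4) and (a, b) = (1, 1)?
At (4, 4): LHS = 2·√(2) ≈ 2.828 ≠ RHS = 4
At (1, 1): LHS = √(2) ≈ 1.414 ≠ RHS = 2

Answer: No, fails at both test points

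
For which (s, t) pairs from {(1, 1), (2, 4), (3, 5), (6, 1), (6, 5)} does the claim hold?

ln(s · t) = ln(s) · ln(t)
(1, 1)

Testing each pair:
(1, 1): LHS = 0, RHS = 0 → holds
(2, 4): LHS = ln(8) ≈ 2.079, RHS = ln(2)·ln(4) ≈ 0.9609 → fails
(3, 5): LHS = ln(15) ≈ 2.708, RHS = ln(3)·ln(5) ≈ 1.768 → fails
(6, 1): LHS = ln(6) ≈ 1.792, RHS = 0 → fails
(6, 5): LHS = ln(30) ≈ 3.401, RHS = ln(5)·ln(6) ≈ 2.884 → fails

1 of 5 pairs satisfies the claim.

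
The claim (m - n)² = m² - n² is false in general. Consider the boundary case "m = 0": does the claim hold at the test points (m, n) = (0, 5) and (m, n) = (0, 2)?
No, fails at both test points

At (0, 5): LHS = 25 ≠ RHS = -25
At (0, 2): LHS = 4 ≠ RHS = -4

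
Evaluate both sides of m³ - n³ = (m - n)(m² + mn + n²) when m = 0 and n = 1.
LHS = 0³ - 1³ = -1
RHS = (0 - 1)(0² + 0·1 + 1²) = -1

LHS = RHS: the two sides agree.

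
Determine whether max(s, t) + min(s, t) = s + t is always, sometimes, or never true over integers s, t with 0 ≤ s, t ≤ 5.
The identity holds for every pair in the range. For instance at (s, t) = (5, 5): both sides equal 10.

Answer: Always true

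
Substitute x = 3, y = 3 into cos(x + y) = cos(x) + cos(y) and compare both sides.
LHS = cos(3 + 3) = cos(6) ≈ 0.9602
RHS = cos(3) + cos(3) = 2·cos(3) ≈ -1.98

LHS ≠ RHS (they differ by about 2.94), so the equation does not hold here.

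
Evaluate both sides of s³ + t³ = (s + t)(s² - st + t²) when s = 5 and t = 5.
LHS = 5³ + 5³ = 250
RHS = (5 + 5)(5² - 5·5 + 5²) = 250

LHS = RHS: the two sides agree.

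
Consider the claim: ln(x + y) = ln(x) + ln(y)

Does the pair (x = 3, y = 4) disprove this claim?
Yes

Substituting x = 3, y = 4:
LHS = ln(3 + 4) = ln(7) ≈ 1.946
RHS = ln(3) + ln(4) ≈ 2.485

Since LHS ≠ RHS, this pair disproves the claim.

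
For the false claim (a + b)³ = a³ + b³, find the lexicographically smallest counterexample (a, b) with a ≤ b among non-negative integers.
At (0, 5): both sides equal 125, so it holds there.

Substituting (1, 1) into the claim:
LHS = (1 + 1)³ = 8
RHS = 1³ + 1³ = 2

Since LHS ≠ RHS, this pair disproves the claim, and no lexicographically smaller pair (a ≤ b, non-negative integers) does.

For instance (1, 3) is also a counterexample (LHS = 64, RHS = 28), but it's lexicographically larger.

Answer: (a, b) = (1, 1)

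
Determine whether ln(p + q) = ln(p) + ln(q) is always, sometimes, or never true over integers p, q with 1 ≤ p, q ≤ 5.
Sometimes true

It holds at (p, q) = (2, 2) (both sides equal ln(4) ≈ 1.386), but fails at (p, q) = (2, 1) (LHS = ln(3) ≈ 1.099, RHS = ln(2) ≈ 0.6931).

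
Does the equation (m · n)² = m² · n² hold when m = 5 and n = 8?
Substituting m = 5, n = 8:

LHS = (5 · 8)² = 1600
RHS = 5² · 8² = 1600

LHS = RHS, so the equation holds at this point.

Answer: Holds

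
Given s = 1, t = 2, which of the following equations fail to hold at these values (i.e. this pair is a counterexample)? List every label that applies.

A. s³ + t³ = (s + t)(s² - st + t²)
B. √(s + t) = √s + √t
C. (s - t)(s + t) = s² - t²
Evaluating each claim at the given values:
A. LHS = 9, RHS = 9 → holds here (LHS = RHS)
B. LHS = √(3) ≈ 1.732, RHS = 1 + √(2) ≈ 2.414 → fails here (LHS ≠ RHS)
C. LHS = -3, RHS = -3 → holds here (LHS = RHS)

Answer: B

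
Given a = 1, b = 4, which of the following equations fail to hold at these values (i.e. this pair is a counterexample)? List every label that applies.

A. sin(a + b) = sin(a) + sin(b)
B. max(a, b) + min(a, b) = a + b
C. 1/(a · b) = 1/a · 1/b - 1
Evaluating each claim at the given values:
A. LHS = sin(5) ≈ -0.9589, RHS = sin(4) + sin(1) ≈ 0.08467 → fails here (LHS ≠ RHS)
B. LHS = 5, RHS = 5 → holds here (LHS = RHS)
C. LHS = 1/4, RHS = -3/4 → fails here (LHS ≠ RHS)

Answer: A, C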